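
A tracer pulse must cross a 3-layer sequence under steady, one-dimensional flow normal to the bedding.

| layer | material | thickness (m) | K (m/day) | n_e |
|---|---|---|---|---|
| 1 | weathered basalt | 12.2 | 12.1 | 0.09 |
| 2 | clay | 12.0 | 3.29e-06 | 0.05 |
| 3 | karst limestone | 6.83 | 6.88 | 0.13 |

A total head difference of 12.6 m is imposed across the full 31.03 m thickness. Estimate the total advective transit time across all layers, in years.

2050

With flow normal to the layers, continuity requires the same specific discharge q through every layer.
Σ(b_i/K_i) = 12.2/12.1 + 12.0/3.29e-06 + 6.83/6.88 = 3.647e+06 d.
q = Δh / Σ(b_i/K_i) = 12.6 / 3.647e+06 = 3.454e-06 m/day.
In each layer the seepage velocity is v_i = q/n_i, so the layer transit time is t_i = b_i·n_i / q:
  layer 1 (weathered basalt): t_1 = 12.2 × 0.09 / 3.454e-06 = 3.178e+05 d
  layer 2 (clay): t_2 = 12.0 × 0.05 / 3.454e-06 = 1.737e+05 d
  layer 3 (karst limestone): t_3 = 6.83 × 0.13 / 3.454e-06 = 2.570e+05 d
Total t = Σ t_i = 7.486e+05 days = 2049 years.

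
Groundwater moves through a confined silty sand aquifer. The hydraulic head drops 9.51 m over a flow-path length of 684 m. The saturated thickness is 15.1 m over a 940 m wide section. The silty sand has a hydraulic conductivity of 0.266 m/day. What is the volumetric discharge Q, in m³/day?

Cross-sectional area A = 940 × 15.1 = 14194 m².
Hydraulic gradient i = Δh / L = 9.51 / 684 = 0.01390.
Darcy's law: Q = K · A · i = 0.2660 × 14194 × 0.01390 = 52.49 m³/day.

52.5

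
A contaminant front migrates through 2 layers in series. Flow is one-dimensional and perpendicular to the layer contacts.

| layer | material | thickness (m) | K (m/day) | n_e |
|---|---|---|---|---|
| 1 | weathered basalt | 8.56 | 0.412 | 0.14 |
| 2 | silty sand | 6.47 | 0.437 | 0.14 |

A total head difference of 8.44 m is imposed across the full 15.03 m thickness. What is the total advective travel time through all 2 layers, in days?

8.87

With flow normal to the layers, continuity requires the same specific discharge q through every layer.
Σ(b_i/K_i) = 8.56/0.412 + 6.47/0.437 = 35.58 d.
q = Δh / Σ(b_i/K_i) = 8.44 / 35.58 = 0.2372 m/day.
In each layer the seepage velocity is v_i = q/n_i, so the layer transit time is t_i = b_i·n_i / q:
  layer 1 (weathered basalt): t_1 = 8.56 × 0.14 / 0.2372 = 5.052 d
  layer 2 (silty sand): t_2 = 6.47 × 0.14 / 0.2372 = 3.819 d
Total t = Σ t_i = 8.871 days.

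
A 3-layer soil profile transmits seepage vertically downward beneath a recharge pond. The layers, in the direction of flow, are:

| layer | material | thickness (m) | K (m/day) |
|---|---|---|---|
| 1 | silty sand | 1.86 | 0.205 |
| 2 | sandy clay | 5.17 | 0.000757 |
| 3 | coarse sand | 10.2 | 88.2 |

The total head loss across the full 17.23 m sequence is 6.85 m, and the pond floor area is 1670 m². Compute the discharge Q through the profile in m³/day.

1.67

Flow is perpendicular to layering, so the layers act in series and the equivalent K is the thickness-weighted harmonic mean.
Total thickness L = 1.86 + 5.17 + 10.2 = 17.23 m.
Σ(b_i/K_i) = 1.86/0.205 + 5.17/0.000757 + 10.2/88.2 = 6839 d.
K_eq = L / Σ(b_i/K_i) = 17.23 / 6839 = 0.002519 m/day.
Q = K_eq · A · (Δh/L) = 0.002519 × 1670 × (6.85/17.23) = 1.673 m³/day.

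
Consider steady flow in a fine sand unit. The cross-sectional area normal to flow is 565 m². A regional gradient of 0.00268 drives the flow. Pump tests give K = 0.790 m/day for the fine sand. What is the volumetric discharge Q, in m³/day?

1.20

Hydraulic gradient i = 0.00268.
Darcy's law: Q = K · A · i = 0.7900 × 565.0 × 0.002680 = 1.196 m³/day.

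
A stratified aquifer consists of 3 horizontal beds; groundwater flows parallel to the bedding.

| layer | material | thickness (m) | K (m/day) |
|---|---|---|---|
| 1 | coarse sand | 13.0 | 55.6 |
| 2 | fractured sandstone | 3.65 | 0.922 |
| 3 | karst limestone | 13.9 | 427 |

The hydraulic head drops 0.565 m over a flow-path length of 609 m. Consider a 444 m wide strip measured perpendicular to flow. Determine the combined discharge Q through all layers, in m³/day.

2740

Flow is parallel to layering, so each bed carries its own Darcy discharge and the transmissivities add.
Σ(K_i·b_i) = 55.6×13.0 + 0.922×3.65 + 427×13.9 = 6661 m²/day.
Hydraulic gradient i = Δh / L = 0.565 / 609 = 0.0009278.
Q = Σ(K_i·b_i) · W · i = 6661 × 444 × 0.0009278 = 2744 m³/day.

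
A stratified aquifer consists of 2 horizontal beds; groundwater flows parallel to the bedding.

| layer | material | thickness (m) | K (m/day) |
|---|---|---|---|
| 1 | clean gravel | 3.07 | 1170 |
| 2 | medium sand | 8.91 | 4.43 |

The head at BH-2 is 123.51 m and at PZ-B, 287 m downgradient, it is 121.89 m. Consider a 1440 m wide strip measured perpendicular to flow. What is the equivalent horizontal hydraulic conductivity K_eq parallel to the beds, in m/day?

303

Flow is parallel to layering, so each bed carries its own Darcy discharge and the transmissivities add.
Σ(K_i·b_i) = 1170×3.07 + 4.43×8.91 = 3631 m²/day.
Total thickness b = 11.98 m, so K_eq = Σ(K_i·b_i)/b = 303.1 m/day.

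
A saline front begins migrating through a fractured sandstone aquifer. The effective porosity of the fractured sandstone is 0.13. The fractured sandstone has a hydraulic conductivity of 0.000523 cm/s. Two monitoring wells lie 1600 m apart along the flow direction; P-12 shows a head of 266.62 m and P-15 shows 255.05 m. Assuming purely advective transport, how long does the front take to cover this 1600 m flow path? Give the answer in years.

Convert K: 0.000523 cm/s × 864 = 0.4519 m/day.
Hydraulic gradient i = (266.62 − 255.05) / 1600 = 11.57 / 1600 = 0.007231.
Darcy flux q = K · i = 0.4519 × 0.007231 = 0.003268 m/day.
Seepage velocity v = q / n_e = 0.003268 / 0.13 = 0.02514 m/day.
Travel time t = L / v = 1600 / 0.02514 = 63655 days = 174.3 years.

174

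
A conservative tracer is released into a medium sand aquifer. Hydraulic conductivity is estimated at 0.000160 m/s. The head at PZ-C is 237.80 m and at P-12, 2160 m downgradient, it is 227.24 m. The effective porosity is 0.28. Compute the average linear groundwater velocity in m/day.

0.241

Convert K: 0.000160 m/s × 86400 = 13.82 m/day.
Hydraulic gradient i = (237.80 − 227.24) / 2160 = 10.56 / 2160 = 0.004889.
Darcy flux q = K · i = 13.82 × 0.004889 = 0.06758 m/day.
Seepage velocity v = q / n_e = 0.06758 / 0.28 = 0.2414 m/day.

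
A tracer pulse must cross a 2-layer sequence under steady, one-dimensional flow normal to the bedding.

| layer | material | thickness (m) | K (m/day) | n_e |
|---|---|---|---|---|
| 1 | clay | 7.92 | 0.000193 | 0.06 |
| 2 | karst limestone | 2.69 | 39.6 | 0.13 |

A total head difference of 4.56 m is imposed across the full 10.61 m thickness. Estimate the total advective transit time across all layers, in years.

With flow normal to the layers, continuity requires the same specific discharge q through every layer.
Σ(b_i/K_i) = 7.92/0.000193 + 2.69/39.6 = 41036 d.
q = Δh / Σ(b_i/K_i) = 4.56 / 41036 = 0.0001111 m/day.
In each layer the seepage velocity is v_i = q/n_i, so the layer transit time is t_i = b_i·n_i / q:
  layer 1 (clay): t_1 = 7.92 × 0.06 / 0.0001111 = 4276 d
  layer 2 (karst limestone): t_2 = 2.69 × 0.13 / 0.0001111 = 3147 d
Total t = Σ t_i = 7423 days = 20.32 years.

20.3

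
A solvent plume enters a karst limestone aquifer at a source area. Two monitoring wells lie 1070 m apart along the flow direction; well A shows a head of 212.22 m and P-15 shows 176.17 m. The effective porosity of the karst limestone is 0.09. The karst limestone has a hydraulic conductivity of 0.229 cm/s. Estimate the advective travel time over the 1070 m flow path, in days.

14.4

Convert K: 0.229 cm/s × 864 = 197.9 m/day.
Hydraulic gradient i = (212.22 − 176.17) / 1070 = 36.05 / 1070 = 0.03369.
Darcy flux q = K · i = 197.9 × 0.03369 = 6.666 m/day.
Seepage velocity v = q / n_e = 6.666 / 0.09 = 74.07 m/day.
Travel time t = L / v = 1070 / 74.07 = 14.45 days.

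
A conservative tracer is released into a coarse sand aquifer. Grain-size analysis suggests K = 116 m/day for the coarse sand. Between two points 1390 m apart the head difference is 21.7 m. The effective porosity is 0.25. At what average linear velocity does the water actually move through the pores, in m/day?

7.24

Hydraulic gradient i = Δh / L = 21.7 / 1390 = 0.01561.
Darcy flux q = K · i = 116.0 × 0.01561 = 1.811 m/day.
Seepage velocity v = q / n_e = 1.811 / 0.25 = 7.244 m/day.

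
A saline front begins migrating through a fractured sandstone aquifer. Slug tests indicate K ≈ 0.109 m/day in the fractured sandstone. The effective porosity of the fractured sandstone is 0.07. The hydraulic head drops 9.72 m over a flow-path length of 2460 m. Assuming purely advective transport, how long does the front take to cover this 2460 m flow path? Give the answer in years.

1090

Hydraulic gradient i = Δh / L = 9.72 / 2460 = 0.003951.
Darcy flux q = K · i = 0.1090 × 0.003951 = 0.0004307 m/day.
Seepage velocity v = q / n_e = 0.0004307 / 0.07 = 0.006153 m/day.
Travel time t = L / v = 2460 / 0.006153 = 3.998e+05 days = 1095 years.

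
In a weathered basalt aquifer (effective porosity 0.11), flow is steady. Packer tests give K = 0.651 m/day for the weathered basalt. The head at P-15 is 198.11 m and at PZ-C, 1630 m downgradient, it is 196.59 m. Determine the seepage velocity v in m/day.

0.00552

Hydraulic gradient i = (198.11 − 196.59) / 1630 = 1.52 / 1630 = 0.0009325.
Darcy flux q = K · i = 0.6510 × 0.0009325 = 0.0006071 m/day.
Seepage velocity v = q / n_e = 0.0006071 / 0.11 = 0.005519 m/day.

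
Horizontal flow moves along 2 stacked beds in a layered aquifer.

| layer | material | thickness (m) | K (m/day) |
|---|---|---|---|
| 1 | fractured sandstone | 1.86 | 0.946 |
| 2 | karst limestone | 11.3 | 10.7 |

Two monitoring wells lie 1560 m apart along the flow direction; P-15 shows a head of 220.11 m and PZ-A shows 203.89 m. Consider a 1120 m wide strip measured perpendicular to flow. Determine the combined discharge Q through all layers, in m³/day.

Flow is parallel to layering, so each bed carries its own Darcy discharge and the transmissivities add.
Σ(K_i·b_i) = 0.946×1.86 + 10.7×11.3 = 122.7 m²/day.
Hydraulic gradient i = (220.11 − 203.89) / 1560 = 16.22 / 1560 = 0.01040.
Q = Σ(K_i·b_i) · W · i = 122.7 × 1120 × 0.01040 = 1429 m³/day.

1430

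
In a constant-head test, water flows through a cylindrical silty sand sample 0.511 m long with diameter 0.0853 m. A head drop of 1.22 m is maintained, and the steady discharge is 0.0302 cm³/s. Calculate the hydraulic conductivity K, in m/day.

0.191

Cross-sectional area A = π·(d/2)² = π × (0.0853/2)² = 0.005715 m².
Convert discharge: 0.0302 cm³/s = 3.020e-08 m³/s.
Darcy's law rearranged: K = Q·L / (A·Δh) = 3.020e-08 × 0.511 / (0.005715 × 1.22) = 2.214e-06 m/s = 0.1912 m/day.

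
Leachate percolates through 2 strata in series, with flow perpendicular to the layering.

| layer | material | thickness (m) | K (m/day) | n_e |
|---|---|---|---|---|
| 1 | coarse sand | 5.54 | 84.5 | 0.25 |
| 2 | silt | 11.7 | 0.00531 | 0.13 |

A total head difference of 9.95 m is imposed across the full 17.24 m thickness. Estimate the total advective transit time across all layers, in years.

1.76

With flow normal to the layers, continuity requires the same specific discharge q through every layer.
Σ(b_i/K_i) = 5.54/84.5 + 11.7/0.00531 = 2203 d.
q = Δh / Σ(b_i/K_i) = 9.95 / 2203 = 0.004516 m/day.
In each layer the seepage velocity is v_i = q/n_i, so the layer transit time is t_i = b_i·n_i / q:
  layer 1 (coarse sand): t_1 = 5.54 × 0.25 / 0.004516 = 306.7 d
  layer 2 (silt): t_2 = 11.7 × 0.13 / 0.004516 = 336.8 d
Total t = Σ t_i = 643.5 days = 1.762 years.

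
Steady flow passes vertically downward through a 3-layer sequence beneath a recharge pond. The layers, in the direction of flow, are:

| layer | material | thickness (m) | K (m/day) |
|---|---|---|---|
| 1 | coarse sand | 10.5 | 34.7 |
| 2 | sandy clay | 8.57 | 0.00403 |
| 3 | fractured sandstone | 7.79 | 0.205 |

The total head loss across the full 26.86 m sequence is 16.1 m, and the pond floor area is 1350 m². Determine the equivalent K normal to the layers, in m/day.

Flow is perpendicular to layering, so the layers act in series and the equivalent K is the thickness-weighted harmonic mean.
Total thickness L = 10.5 + 8.57 + 7.79 = 26.86 m.
Σ(b_i/K_i) = 10.5/34.7 + 8.57/0.00403 + 7.79/0.205 = 2165 d.
K_eq = L / Σ(b_i/K_i) = 26.86 / 2165 = 0.01241 m/day.

0.0124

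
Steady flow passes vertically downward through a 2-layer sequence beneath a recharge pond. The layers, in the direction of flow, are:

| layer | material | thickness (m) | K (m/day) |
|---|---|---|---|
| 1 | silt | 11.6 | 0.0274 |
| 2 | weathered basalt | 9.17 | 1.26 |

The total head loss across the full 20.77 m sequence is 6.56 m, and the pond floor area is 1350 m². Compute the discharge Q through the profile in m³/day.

Flow is perpendicular to layering, so the layers act in series and the equivalent K is the thickness-weighted harmonic mean.
Total thickness L = 11.6 + 9.17 = 20.77 m.
Σ(b_i/K_i) = 11.6/0.0274 + 9.17/1.26 = 430.6 d.
K_eq = L / Σ(b_i/K_i) = 20.77 / 430.6 = 0.04823 m/day.
Q = K_eq · A · (Δh/L) = 0.04823 × 1350 × (6.56/20.77) = 20.56 m³/day.

20.6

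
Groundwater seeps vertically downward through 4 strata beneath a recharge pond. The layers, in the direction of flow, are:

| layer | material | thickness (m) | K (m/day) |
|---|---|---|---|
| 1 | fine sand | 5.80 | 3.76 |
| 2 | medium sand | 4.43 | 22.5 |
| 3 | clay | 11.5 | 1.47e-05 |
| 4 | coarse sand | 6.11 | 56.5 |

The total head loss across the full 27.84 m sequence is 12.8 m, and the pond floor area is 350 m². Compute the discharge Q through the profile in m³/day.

Flow is perpendicular to layering, so the layers act in series and the equivalent K is the thickness-weighted harmonic mean.
Total thickness L = 5.80 + 4.43 + 11.5 + 6.11 = 27.84 m.
Σ(b_i/K_i) = 5.80/3.76 + 4.43/22.5 + 11.5/1.47e-05 + 6.11/56.5 = 7.823e+05 d.
K_eq = L / Σ(b_i/K_i) = 27.84 / 7.823e+05 = 3.559e-05 m/day.
Q = K_eq · A · (Δh/L) = 3.559e-05 × 350 × (12.8/27.84) = 0.005727 m³/day.

0.00573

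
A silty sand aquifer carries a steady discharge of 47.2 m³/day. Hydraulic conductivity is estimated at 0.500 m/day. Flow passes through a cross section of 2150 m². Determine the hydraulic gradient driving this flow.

0.0439

From Q = K·A·i, i = Q / (K·A) = 47.2 / (0.5000 × 2150) = 0.04391.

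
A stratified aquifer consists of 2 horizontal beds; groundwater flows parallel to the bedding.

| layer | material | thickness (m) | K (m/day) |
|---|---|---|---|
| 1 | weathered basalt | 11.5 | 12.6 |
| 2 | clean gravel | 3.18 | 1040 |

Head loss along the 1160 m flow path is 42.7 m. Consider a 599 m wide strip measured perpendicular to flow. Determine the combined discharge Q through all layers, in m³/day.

76100

Flow is parallel to layering, so each bed carries its own Darcy discharge and the transmissivities add.
Σ(K_i·b_i) = 12.6×11.5 + 1040×3.18 = 3452 m²/day.
Hydraulic gradient i = Δh / L = 42.7 / 1160 = 0.03681.
Q = Σ(K_i·b_i) · W · i = 3452 × 599 × 0.03681 = 76117 m³/day.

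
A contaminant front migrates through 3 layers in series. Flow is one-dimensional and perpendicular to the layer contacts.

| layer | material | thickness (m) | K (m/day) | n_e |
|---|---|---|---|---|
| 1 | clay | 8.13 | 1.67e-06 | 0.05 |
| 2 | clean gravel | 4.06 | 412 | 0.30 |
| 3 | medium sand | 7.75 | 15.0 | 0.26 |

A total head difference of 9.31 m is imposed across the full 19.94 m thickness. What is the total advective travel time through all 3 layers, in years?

5210

With flow normal to the layers, continuity requires the same specific discharge q through every layer.
Σ(b_i/K_i) = 8.13/1.67e-06 + 4.06/412 + 7.75/15.0 = 4.868e+06 d.
q = Δh / Σ(b_i/K_i) = 9.31 / 4.868e+06 = 1.912e-06 m/day.
In each layer the seepage velocity is v_i = q/n_i, so the layer transit time is t_i = b_i·n_i / q:
  layer 1 (clay): t_1 = 8.13 × 0.05 / 1.912e-06 = 2.126e+05 d
  layer 2 (clean gravel): t_2 = 4.06 × 0.30 / 1.912e-06 = 6.369e+05 d
  layer 3 (medium sand): t_3 = 7.75 × 0.26 / 1.912e-06 = 1.054e+06 d
Total t = Σ t_i = 1.903e+06 days = 5210 years.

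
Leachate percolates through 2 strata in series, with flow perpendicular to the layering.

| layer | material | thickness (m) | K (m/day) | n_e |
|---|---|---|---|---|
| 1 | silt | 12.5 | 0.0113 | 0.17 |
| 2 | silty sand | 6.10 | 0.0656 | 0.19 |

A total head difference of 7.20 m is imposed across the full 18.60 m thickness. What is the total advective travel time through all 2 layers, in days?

With flow normal to the layers, continuity requires the same specific discharge q through every layer.
Σ(b_i/K_i) = 12.5/0.0113 + 6.10/0.0656 = 1199 d.
q = Δh / Σ(b_i/K_i) = 7.20 / 1199 = 0.006004 m/day.
In each layer the seepage velocity is v_i = q/n_i, so the layer transit time is t_i = b_i·n_i / q:
  layer 1 (silt): t_1 = 12.5 × 0.17 / 0.006004 = 353.9 d
  layer 2 (silty sand): t_2 = 6.10 × 0.19 / 0.006004 = 193.0 d
Total t = Σ t_i = 547.0 days.

547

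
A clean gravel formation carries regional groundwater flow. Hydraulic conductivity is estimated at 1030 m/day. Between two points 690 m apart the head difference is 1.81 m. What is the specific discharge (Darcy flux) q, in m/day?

2.70

Hydraulic gradient i = Δh / L = 1.81 / 690 = 0.002623.
Specific discharge q = K · i = 1030 × 0.002623 = 2.702 m/day.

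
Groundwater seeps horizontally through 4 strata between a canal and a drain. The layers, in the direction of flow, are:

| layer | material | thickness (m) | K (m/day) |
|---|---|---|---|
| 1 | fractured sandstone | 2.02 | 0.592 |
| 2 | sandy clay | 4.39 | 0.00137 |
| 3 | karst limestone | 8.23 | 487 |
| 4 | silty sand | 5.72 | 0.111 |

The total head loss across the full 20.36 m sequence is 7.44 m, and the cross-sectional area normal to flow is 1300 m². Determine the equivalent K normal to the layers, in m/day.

Flow is perpendicular to layering, so the layers act in series and the equivalent K is the thickness-weighted harmonic mean.
Total thickness L = 2.02 + 4.39 + 8.23 + 5.72 = 20.36 m.
Σ(b_i/K_i) = 2.02/0.592 + 4.39/0.00137 + 8.23/487 + 5.72/0.111 = 3259 d.
K_eq = L / Σ(b_i/K_i) = 20.36 / 3259 = 0.006247 m/day.

0.00625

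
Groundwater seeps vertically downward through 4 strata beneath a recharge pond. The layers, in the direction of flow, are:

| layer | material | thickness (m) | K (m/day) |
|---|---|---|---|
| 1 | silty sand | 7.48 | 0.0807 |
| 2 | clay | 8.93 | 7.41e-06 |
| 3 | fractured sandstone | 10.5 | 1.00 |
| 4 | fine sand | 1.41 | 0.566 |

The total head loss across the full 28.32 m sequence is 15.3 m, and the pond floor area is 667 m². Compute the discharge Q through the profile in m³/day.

Flow is perpendicular to layering, so the layers act in series and the equivalent K is the thickness-weighted harmonic mean.
Total thickness L = 7.48 + 8.93 + 10.5 + 1.41 = 28.32 m.
Σ(b_i/K_i) = 7.48/0.0807 + 8.93/7.41e-06 + 10.5/1.00 + 1.41/0.566 = 1.205e+06 d.
K_eq = L / Σ(b_i/K_i) = 28.32 / 1.205e+06 = 2.350e-05 m/day.
Q = K_eq · A · (Δh/L) = 2.350e-05 × 667 × (15.3/28.32) = 0.008467 m³/day.

0.00847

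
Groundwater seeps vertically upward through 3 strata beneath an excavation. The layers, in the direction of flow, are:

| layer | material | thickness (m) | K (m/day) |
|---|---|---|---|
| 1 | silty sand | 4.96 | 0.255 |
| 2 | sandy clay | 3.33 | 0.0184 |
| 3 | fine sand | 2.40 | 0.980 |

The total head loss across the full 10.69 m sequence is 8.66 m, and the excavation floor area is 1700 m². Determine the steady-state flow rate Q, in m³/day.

Flow is perpendicular to layering, so the layers act in series and the equivalent K is the thickness-weighted harmonic mean.
Total thickness L = 4.96 + 3.33 + 2.40 = 10.69 m.
Σ(b_i/K_i) = 4.96/0.255 + 3.33/0.0184 + 2.40/0.980 = 202.9 d.
K_eq = L / Σ(b_i/K_i) = 10.69 / 202.9 = 0.05269 m/day.
Q = K_eq · A · (Δh/L) = 0.05269 × 1700 × (8.66/10.69) = 72.57 m³/day.

72.6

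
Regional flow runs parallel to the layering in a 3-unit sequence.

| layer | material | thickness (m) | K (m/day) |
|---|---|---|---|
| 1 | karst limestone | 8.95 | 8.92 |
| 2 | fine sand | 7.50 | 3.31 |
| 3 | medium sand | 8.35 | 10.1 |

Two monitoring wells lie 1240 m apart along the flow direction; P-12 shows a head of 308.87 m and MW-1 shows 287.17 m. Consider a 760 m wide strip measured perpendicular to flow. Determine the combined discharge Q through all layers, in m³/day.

Flow is parallel to layering, so each bed carries its own Darcy discharge and the transmissivities add.
Σ(K_i·b_i) = 8.92×8.95 + 3.31×7.50 + 10.1×8.35 = 189.0 m²/day.
Hydraulic gradient i = (308.87 − 287.17) / 1240 = 21.7 / 1240 = 0.01750.
Q = Σ(K_i·b_i) · W · i = 189.0 × 760 × 0.01750 = 2514 m³/day.

2510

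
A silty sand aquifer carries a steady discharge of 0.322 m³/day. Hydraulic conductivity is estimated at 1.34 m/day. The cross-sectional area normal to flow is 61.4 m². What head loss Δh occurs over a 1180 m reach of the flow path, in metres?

4.62

From Q = K·A·i, i = Q / (K·A) = 0.322 / (1.340 × 61.40) = 0.003914.
Head loss Δh = i · L = 0.003914 × 1180 = 4.618 m.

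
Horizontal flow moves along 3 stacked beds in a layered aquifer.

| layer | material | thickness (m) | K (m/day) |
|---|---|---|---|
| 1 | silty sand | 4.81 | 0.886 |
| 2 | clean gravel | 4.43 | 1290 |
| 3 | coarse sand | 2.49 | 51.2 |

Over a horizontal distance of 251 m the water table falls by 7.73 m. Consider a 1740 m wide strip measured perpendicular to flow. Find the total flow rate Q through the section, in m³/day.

313000

Flow is parallel to layering, so each bed carries its own Darcy discharge and the transmissivities add.
Σ(K_i·b_i) = 0.886×4.81 + 1290×4.43 + 51.2×2.49 = 5846 m²/day.
Hydraulic gradient i = Δh / L = 7.73 / 251 = 0.03080.
Q = Σ(K_i·b_i) · W · i = 5846 × 1740 × 0.03080 = 3.133e+05 m³/day.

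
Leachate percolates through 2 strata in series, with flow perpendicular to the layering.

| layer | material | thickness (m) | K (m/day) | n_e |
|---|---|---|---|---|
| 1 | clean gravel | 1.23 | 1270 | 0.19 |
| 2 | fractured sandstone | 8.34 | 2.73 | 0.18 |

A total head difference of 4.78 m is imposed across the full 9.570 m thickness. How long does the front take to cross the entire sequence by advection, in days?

1.11

With flow normal to the layers, continuity requires the same specific discharge q through every layer.
Σ(b_i/K_i) = 1.23/1270 + 8.34/2.73 = 3.056 d.
q = Δh / Σ(b_i/K_i) = 4.78 / 3.056 = 1.564 m/day.
In each layer the seepage velocity is v_i = q/n_i, so the layer transit time is t_i = b_i·n_i / q:
  layer 1 (clean gravel): t_1 = 1.23 × 0.19 / 1.564 = 0.1494 d
  layer 2 (fractured sandstone): t_2 = 8.34 × 0.18 / 1.564 = 0.9597 d
Total t = Σ t_i = 1.109 days.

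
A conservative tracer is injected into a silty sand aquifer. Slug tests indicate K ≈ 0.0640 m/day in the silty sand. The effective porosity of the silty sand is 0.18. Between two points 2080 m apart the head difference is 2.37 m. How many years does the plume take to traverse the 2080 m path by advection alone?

Hydraulic gradient i = Δh / L = 2.37 / 2080 = 0.001139.
Darcy flux q = K · i = 0.06400 × 0.001139 = 7.292e-05 m/day.
Seepage velocity v = q / n_e = 7.292e-05 / 0.18 = 0.0004051 m/day.
Travel time t = L / v = 2080 / 0.0004051 = 5.134e+06 days = 14057 years.

14100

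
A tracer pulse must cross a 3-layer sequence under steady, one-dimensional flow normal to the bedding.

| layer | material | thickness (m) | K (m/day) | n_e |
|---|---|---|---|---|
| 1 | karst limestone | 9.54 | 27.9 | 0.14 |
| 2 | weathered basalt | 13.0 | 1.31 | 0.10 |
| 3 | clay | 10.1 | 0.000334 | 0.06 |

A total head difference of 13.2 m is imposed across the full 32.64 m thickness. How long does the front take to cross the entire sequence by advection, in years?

With flow normal to the layers, continuity requires the same specific discharge q through every layer.
Σ(b_i/K_i) = 9.54/27.9 + 13.0/1.31 + 10.1/0.000334 = 30250 d.
q = Δh / Σ(b_i/K_i) = 13.2 / 30250 = 0.0004364 m/day.
In each layer the seepage velocity is v_i = q/n_i, so the layer transit time is t_i = b_i·n_i / q:
  layer 1 (karst limestone): t_1 = 9.54 × 0.14 / 0.0004364 = 3061 d
  layer 2 (weathered basalt): t_2 = 13.0 × 0.10 / 0.0004364 = 2979 d
  layer 3 (clay): t_3 = 10.1 × 0.06 / 0.0004364 = 1389 d
Total t = Σ t_i = 7429 days = 20.34 years.

20.3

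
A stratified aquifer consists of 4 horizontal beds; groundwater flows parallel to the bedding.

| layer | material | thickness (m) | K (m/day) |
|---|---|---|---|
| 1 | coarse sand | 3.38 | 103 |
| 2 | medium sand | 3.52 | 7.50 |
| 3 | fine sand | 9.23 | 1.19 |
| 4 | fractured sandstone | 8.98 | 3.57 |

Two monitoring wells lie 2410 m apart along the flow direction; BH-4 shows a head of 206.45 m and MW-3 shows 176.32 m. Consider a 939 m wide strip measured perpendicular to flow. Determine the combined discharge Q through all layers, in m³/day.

4900

Flow is parallel to layering, so each bed carries its own Darcy discharge and the transmissivities add.
Σ(K_i·b_i) = 103×3.38 + 7.50×3.52 + 1.19×9.23 + 3.57×8.98 = 417.6 m²/day.
Hydraulic gradient i = (206.45 − 176.32) / 2410 = 30.13 / 2410 = 0.01250.
Q = Σ(K_i·b_i) · W · i = 417.6 × 939 × 0.01250 = 4902 m³/day.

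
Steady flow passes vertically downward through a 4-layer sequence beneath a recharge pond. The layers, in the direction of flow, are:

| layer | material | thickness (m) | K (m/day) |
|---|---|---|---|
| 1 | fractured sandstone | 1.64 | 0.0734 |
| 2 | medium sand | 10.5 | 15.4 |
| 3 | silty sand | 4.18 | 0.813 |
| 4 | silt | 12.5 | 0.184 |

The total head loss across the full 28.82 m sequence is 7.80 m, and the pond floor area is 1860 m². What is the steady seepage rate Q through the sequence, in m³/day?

151

Flow is perpendicular to layering, so the layers act in series and the equivalent K is the thickness-weighted harmonic mean.
Total thickness L = 1.64 + 10.5 + 4.18 + 12.5 = 28.82 m.
Σ(b_i/K_i) = 1.64/0.0734 + 10.5/15.4 + 4.18/0.813 + 12.5/0.184 = 96.10 d.
K_eq = L / Σ(b_i/K_i) = 28.82 / 96.10 = 0.2999 m/day.
Q = K_eq · A · (Δh/L) = 0.2999 × 1860 × (7.80/28.82) = 151.0 m³/day.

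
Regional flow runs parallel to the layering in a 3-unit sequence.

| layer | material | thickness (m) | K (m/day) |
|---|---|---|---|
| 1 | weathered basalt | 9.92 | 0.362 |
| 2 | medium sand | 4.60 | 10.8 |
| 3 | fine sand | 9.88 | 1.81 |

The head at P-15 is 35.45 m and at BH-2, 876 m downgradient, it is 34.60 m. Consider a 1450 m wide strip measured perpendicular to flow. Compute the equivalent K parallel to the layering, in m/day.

Flow is parallel to layering, so each bed carries its own Darcy discharge and the transmissivities add.
Σ(K_i·b_i) = 0.362×9.92 + 10.8×4.60 + 1.81×9.88 = 71.15 m²/day.
Total thickness b = 24.40 m, so K_eq = Σ(K_i·b_i)/b = 2.916 m/day.

2.92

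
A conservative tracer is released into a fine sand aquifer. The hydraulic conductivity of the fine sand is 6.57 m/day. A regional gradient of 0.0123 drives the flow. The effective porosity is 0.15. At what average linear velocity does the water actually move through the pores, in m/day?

0.539

Hydraulic gradient i = 0.0123.
Darcy flux q = K · i = 6.570 × 0.01230 = 0.08081 m/day.
Seepage velocity v = q / n_e = 0.08081 / 0.15 = 0.5387 m/day.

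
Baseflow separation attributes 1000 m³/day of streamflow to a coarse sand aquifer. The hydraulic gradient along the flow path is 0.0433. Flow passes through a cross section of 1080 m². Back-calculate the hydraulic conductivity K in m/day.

Hydraulic gradient i = 0.0433.
From Q = K·A·i, K = Q / (A·i) = 1000 / (1080 × 0.04330) = 21.38 m/day.

21.4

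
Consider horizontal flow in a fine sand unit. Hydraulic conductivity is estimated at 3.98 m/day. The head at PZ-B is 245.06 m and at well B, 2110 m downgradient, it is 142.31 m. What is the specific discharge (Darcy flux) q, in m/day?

0.194

Hydraulic gradient i = (245.06 − 142.31) / 2110 = 102.75 / 2110 = 0.04870.
Specific discharge q = K · i = 3.980 × 0.04870 = 0.1938 m/day.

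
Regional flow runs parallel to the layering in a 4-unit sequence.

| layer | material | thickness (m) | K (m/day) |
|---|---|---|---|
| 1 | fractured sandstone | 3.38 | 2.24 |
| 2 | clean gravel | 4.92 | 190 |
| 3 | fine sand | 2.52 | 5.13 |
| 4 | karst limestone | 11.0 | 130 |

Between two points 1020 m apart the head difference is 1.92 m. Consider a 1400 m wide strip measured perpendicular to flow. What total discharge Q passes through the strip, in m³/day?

Flow is parallel to layering, so each bed carries its own Darcy discharge and the transmissivities add.
Σ(K_i·b_i) = 2.24×3.38 + 190×4.92 + 5.13×2.52 + 130×11.0 = 2385 m²/day.
Hydraulic gradient i = Δh / L = 1.92 / 1020 = 0.001882.
Q = Σ(K_i·b_i) · W · i = 2385 × 1400 × 0.001882 = 6286 m³/day.

6290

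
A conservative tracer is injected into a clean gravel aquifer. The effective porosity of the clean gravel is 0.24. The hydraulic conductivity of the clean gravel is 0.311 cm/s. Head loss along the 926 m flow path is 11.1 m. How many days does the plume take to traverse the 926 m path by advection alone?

Convert K: 0.311 cm/s × 864 = 268.7 m/day.
Hydraulic gradient i = Δh / L = 11.1 / 926 = 0.01199.
Darcy flux q = K · i = 268.7 × 0.01199 = 3.221 m/day.
Seepage velocity v = q / n_e = 3.221 / 0.24 = 13.42 m/day.
Travel time t = L / v = 926 / 13.42 = 69.00 days.

69.0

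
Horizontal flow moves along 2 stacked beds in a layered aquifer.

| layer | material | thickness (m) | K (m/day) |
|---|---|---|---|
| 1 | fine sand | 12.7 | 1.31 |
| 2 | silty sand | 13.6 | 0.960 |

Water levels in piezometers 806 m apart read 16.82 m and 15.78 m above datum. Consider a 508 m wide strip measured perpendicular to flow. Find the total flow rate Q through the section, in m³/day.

19.5

Flow is parallel to layering, so each bed carries its own Darcy discharge and the transmissivities add.
Σ(K_i·b_i) = 1.31×12.7 + 0.960×13.6 = 29.69 m²/day.
Hydraulic gradient i = (16.82 − 15.78) / 806 = 1.04 / 806 = 0.001290.
Q = Σ(K_i·b_i) · W · i = 29.69 × 508 × 0.001290 = 19.46 m³/day.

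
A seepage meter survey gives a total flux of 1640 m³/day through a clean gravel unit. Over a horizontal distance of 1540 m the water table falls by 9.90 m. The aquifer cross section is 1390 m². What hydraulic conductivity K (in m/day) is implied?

Hydraulic gradient i = Δh / L = 9.90 / 1540 = 0.006429.
From Q = K·A·i, K = Q / (A·i) = 1640 / (1390 × 0.006429) = 183.5 m/day.

184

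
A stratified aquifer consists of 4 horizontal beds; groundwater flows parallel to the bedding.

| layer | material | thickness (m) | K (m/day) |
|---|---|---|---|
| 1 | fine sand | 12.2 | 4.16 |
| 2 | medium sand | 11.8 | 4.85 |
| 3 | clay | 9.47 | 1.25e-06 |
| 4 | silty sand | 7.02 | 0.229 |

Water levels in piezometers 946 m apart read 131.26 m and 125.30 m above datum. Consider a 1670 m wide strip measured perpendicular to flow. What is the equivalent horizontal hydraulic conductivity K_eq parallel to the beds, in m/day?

Flow is parallel to layering, so each bed carries its own Darcy discharge and the transmissivities add.
Σ(K_i·b_i) = 4.16×12.2 + 4.85×11.8 + 1.25e-06×9.47 + 0.229×7.02 = 109.6 m²/day.
Total thickness b = 40.49 m, so K_eq = Σ(K_i·b_i)/b = 2.707 m/day.

2.71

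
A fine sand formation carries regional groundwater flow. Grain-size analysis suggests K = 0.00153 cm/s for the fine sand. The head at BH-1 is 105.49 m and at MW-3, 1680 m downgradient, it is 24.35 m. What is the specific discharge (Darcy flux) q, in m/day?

0.0638

Convert K: 0.00153 cm/s × 864 = 1.322 m/day.
Hydraulic gradient i = (105.49 − 24.35) / 1680 = 81.14 / 1680 = 0.04830.
Specific discharge q = K · i = 1.322 × 0.04830 = 0.06385 m/day.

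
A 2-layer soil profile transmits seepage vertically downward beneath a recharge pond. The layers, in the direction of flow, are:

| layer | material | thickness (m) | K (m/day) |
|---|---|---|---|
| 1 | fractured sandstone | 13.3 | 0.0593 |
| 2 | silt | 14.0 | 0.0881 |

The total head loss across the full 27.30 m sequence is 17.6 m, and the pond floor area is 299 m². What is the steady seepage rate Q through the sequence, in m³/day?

Flow is perpendicular to layering, so the layers act in series and the equivalent K is the thickness-weighted harmonic mean.
Total thickness L = 13.3 + 14.0 = 27.30 m.
Σ(b_i/K_i) = 13.3/0.0593 + 14.0/0.0881 = 383.2 d.
K_eq = L / Σ(b_i/K_i) = 27.30 / 383.2 = 0.07124 m/day.
Q = K_eq · A · (Δh/L) = 0.07124 × 299 × (17.6/27.30) = 13.73 m³/day.

13.7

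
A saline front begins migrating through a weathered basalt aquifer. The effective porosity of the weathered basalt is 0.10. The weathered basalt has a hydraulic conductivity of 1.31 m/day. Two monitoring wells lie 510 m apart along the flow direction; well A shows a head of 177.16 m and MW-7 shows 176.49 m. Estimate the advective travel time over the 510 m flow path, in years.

Hydraulic gradient i = (177.16 − 176.49) / 510 = 0.67 / 510 = 0.001314.
Darcy flux q = K · i = 1.310 × 0.001314 = 0.001721 m/day.
Seepage velocity v = q / n_e = 0.001721 / 0.10 = 0.01721 m/day.
Travel time t = L / v = 510 / 0.01721 = 29634 days = 81.13 years.

81.1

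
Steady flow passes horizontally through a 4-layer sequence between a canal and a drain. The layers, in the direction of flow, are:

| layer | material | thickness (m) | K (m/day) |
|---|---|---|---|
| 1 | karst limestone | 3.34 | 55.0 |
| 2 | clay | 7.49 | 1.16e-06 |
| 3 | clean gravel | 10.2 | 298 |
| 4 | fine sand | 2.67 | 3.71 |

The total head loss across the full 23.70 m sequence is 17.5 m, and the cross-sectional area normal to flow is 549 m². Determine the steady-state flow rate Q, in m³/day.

0.00149

Flow is perpendicular to layering, so the layers act in series and the equivalent K is the thickness-weighted harmonic mean.
Total thickness L = 3.34 + 7.49 + 10.2 + 2.67 = 23.70 m.
Σ(b_i/K_i) = 3.34/55.0 + 7.49/1.16e-06 + 10.2/298 + 2.67/3.71 = 6.457e+06 d.
K_eq = L / Σ(b_i/K_i) = 23.70 / 6.457e+06 = 3.670e-06 m/day.
Q = K_eq · A · (Δh/L) = 3.670e-06 × 549 × (17.5/23.70) = 0.001488 m³/day.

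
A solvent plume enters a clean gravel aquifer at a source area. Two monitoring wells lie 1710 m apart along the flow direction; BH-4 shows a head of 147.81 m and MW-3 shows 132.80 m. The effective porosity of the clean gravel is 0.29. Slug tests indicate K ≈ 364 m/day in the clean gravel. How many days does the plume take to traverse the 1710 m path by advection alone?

Hydraulic gradient i = (147.81 − 132.80) / 1710 = 15.01 / 1710 = 0.008778.
Darcy flux q = K · i = 364.0 × 0.008778 = 3.195 m/day.
Seepage velocity v = q / n_e = 3.195 / 0.29 = 11.02 m/day.
Travel time t = L / v = 1710 / 11.02 = 155.2 days.

155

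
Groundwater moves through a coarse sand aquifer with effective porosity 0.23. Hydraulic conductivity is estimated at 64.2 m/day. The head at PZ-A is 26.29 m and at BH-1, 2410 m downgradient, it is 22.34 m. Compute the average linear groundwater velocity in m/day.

Hydraulic gradient i = (26.29 − 22.34) / 2410 = 3.95 / 2410 = 0.001639.
Darcy flux q = K · i = 64.20 × 0.001639 = 0.1052 m/day.
Seepage velocity v = q / n_e = 0.1052 / 0.23 = 0.4575 m/day.

0.457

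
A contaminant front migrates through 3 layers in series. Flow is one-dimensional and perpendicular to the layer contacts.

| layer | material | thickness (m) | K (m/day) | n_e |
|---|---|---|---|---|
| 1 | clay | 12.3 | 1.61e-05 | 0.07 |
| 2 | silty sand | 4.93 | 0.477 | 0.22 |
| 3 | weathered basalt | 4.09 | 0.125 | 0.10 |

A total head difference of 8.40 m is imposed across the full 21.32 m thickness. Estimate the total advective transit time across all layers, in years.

586

With flow normal to the layers, continuity requires the same specific discharge q through every layer.
Σ(b_i/K_i) = 12.3/1.61e-05 + 4.93/0.477 + 4.09/0.125 = 7.640e+05 d.
q = Δh / Σ(b_i/K_i) = 8.40 / 7.640e+05 = 1.099e-05 m/day.
In each layer the seepage velocity is v_i = q/n_i, so the layer transit time is t_i = b_i·n_i / q:
  layer 1 (clay): t_1 = 12.3 × 0.07 / 1.099e-05 = 78312 d
  layer 2 (silty sand): t_2 = 4.93 × 0.22 / 1.099e-05 = 98649 d
  layer 3 (weathered basalt): t_3 = 4.09 × 0.10 / 1.099e-05 = 37200 d
Total t = Σ t_i = 2.142e+05 days = 586.3 years.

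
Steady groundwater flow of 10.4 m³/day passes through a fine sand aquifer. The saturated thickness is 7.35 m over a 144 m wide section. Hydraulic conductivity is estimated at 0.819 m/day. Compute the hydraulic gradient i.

Cross-sectional area A = 144 × 7.35 = 1058 m².
From Q = K·A·i, i = Q / (K·A) = 10.4 / (0.8190 × 1058) = 0.01200.

0.0120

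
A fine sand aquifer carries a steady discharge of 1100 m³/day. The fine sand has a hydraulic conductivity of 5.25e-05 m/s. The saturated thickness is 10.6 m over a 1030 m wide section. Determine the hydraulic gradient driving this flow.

Convert K: 5.25e-05 m/s × 86400 = 4.536 m/day.
Cross-sectional area A = 1030 × 10.6 = 10918 m².
From Q = K·A·i, i = Q / (K·A) = 1100 / (4.536 × 10918) = 0.02221.

0.0222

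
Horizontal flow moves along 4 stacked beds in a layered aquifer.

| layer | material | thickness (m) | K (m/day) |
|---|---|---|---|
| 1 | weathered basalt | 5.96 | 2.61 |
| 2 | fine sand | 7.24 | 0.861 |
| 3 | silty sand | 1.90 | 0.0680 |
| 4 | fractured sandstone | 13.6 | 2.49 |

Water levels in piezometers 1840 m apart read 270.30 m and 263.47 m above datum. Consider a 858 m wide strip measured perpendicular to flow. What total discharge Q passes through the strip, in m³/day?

Flow is parallel to layering, so each bed carries its own Darcy discharge and the transmissivities add.
Σ(K_i·b_i) = 2.61×5.96 + 0.861×7.24 + 0.0680×1.90 + 2.49×13.6 = 55.78 m²/day.
Hydraulic gradient i = (270.30 − 263.47) / 1840 = 6.83 / 1840 = 0.003712.
Q = Σ(K_i·b_i) · W · i = 55.78 × 858 × 0.003712 = 177.7 m³/day.

178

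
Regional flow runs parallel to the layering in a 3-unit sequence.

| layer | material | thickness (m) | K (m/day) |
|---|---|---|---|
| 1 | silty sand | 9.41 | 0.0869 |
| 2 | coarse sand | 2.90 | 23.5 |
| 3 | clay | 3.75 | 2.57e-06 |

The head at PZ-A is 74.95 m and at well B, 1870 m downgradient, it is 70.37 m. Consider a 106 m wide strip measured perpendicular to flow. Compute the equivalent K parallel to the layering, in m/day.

4.29

Flow is parallel to layering, so each bed carries its own Darcy discharge and the transmissivities add.
Σ(K_i·b_i) = 0.0869×9.41 + 23.5×2.90 + 2.57e-06×3.75 = 68.97 m²/day.
Total thickness b = 16.06 m, so K_eq = Σ(K_i·b_i)/b = 4.294 m/day.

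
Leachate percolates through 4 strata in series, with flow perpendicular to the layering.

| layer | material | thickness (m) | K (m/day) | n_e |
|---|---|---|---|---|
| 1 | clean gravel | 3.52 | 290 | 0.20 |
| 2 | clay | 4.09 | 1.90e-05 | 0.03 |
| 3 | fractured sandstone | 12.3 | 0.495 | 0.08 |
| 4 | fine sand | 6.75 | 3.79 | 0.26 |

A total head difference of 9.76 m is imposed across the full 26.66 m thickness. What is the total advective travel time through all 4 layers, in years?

With flow normal to the layers, continuity requires the same specific discharge q through every layer.
Σ(b_i/K_i) = 3.52/290 + 4.09/1.90e-05 + 12.3/0.495 + 6.75/3.79 = 2.153e+05 d.
q = Δh / Σ(b_i/K_i) = 9.76 / 2.153e+05 = 4.533e-05 m/day.
In each layer the seepage velocity is v_i = q/n_i, so the layer transit time is t_i = b_i·n_i / q:
  layer 1 (clean gravel): t_1 = 3.52 × 0.20 / 4.533e-05 = 15529 d
  layer 2 (clay): t_2 = 4.09 × 0.03 / 4.533e-05 = 2707 d
  layer 3 (fractured sandstone): t_3 = 12.3 × 0.08 / 4.533e-05 = 21705 d
  layer 4 (fine sand): t_4 = 6.75 × 0.26 / 4.533e-05 = 38712 d
Total t = Σ t_i = 78654 days = 215.3 years.

215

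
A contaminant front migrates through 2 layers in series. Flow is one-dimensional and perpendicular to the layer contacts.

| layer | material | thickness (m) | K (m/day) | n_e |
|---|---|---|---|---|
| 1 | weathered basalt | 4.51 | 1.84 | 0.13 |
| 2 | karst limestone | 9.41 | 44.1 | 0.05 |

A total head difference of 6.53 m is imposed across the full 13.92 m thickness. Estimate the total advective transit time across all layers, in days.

With flow normal to the layers, continuity requires the same specific discharge q through every layer.
Σ(b_i/K_i) = 4.51/1.84 + 9.41/44.1 = 2.664 d.
q = Δh / Σ(b_i/K_i) = 6.53 / 2.664 = 2.451 m/day.
In each layer the seepage velocity is v_i = q/n_i, so the layer transit time is t_i = b_i·n_i / q:
  layer 1 (weathered basalt): t_1 = 4.51 × 0.13 / 2.451 = 0.2392 d
  layer 2 (karst limestone): t_2 = 9.41 × 0.05 / 2.451 = 0.1920 d
Total t = Σ t_i = 0.4312 days.

0.431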